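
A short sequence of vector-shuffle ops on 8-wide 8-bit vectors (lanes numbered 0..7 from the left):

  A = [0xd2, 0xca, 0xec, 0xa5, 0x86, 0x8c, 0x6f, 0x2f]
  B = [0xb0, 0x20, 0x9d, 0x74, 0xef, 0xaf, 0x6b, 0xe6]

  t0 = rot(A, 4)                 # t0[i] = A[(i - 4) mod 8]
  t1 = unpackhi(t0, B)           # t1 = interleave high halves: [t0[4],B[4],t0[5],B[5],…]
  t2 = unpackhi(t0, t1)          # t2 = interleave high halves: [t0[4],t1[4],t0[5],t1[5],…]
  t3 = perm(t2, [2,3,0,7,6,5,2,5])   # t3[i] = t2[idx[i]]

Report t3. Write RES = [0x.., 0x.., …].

→ t0 |86|8c|6f|2f|d2|ca|ec|a5|
→ t1 |d2|ef|ca|af|ec|6b|a5|e6|
→ t2 |d2|ec|ca|6b|ec|a5|a5|e6|
→ t3 |ca|6b|d2|e6|a5|a5|ca|a5|

RES = [0xca, 0x6b, 0xd2, 0xe6, 0xa5, 0xa5, 0xca, 0xa5]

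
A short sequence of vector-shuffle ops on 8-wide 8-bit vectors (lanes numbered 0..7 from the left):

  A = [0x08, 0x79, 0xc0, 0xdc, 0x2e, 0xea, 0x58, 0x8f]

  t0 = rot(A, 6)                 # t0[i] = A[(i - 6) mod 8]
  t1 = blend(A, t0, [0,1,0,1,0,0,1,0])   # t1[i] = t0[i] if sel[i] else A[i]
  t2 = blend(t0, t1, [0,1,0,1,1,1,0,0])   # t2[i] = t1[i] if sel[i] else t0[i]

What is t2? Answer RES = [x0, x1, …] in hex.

RES = [0xc0, 0xdc, 0x2e, 0xea, 0x2e, 0xea, 0x08, 0x79]

→ t0 |c0|dc|2e|ea|58|8f|08|79|
→ t1 |08|dc|c0|ea|2e|ea|08|8f|
→ t2 |c0|dc|2e|ea|2e|ea|08|79|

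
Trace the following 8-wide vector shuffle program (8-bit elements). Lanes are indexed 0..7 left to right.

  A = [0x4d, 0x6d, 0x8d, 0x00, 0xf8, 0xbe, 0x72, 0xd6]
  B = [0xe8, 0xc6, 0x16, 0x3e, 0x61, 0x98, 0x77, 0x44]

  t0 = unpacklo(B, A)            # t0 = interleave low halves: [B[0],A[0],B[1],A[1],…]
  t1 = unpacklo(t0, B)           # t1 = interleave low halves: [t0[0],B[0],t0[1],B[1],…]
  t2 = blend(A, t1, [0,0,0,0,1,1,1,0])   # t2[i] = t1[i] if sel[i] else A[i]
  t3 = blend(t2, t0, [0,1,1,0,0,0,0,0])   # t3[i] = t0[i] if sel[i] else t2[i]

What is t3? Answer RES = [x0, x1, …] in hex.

→ t0 |e8|4d|c6|6d|16|8d|3e|00|
→ t1 |e8|e8|4d|c6|c6|16|6d|3e|
→ t2 |4d|6d|8d|00|c6|16|6d|d6|
→ t3 |4d|4d|c6|00|c6|16|6d|d6|

RES = [0x4d, 0x4d, 0xc6, 0x00, 0xc6, 0x16, 0x6d, 0xd6]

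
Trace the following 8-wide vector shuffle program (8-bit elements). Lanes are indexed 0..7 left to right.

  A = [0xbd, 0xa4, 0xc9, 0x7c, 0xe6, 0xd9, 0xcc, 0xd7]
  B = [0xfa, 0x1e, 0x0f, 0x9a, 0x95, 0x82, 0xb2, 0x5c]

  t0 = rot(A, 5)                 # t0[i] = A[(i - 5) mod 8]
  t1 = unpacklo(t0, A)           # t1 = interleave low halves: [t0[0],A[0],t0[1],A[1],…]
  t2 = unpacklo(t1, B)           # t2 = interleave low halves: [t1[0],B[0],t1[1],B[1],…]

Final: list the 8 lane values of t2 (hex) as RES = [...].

RES = [0x7c, 0xfa, 0xbd, 0x1e, 0xe6, 0x0f, 0xa4, 0x9a]

  t0: 7c e6 d9 cc d7 bd a4 c9
  t1: 7c bd e6 a4 d9 c9 cc 7c
  t2: 7c fa bd 1e e6 0f a4 9a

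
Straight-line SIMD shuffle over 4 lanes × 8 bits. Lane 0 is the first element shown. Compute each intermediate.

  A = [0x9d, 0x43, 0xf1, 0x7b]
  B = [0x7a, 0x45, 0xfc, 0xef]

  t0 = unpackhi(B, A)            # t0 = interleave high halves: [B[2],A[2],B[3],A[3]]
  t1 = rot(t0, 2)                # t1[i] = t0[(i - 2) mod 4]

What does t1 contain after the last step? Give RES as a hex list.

RES = [0xef, 0x7b, 0xfc, 0xf1]

t0 = [0xfc, 0xf1, 0xef, 0x7b]
t1 = [0xef, 0x7b, 0xfc, 0xf1]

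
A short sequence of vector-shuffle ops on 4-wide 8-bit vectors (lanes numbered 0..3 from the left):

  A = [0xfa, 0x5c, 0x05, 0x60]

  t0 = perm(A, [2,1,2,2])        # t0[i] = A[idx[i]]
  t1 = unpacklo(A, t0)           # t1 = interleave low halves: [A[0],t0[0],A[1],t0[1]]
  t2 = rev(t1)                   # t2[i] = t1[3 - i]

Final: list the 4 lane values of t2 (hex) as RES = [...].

RES = [0x5c, 0x5c, 0x05, 0xfa]

  t0: 05 5c 05 05
  t1: fa 05 5c 5c
  t2: 5c 5c 05 fa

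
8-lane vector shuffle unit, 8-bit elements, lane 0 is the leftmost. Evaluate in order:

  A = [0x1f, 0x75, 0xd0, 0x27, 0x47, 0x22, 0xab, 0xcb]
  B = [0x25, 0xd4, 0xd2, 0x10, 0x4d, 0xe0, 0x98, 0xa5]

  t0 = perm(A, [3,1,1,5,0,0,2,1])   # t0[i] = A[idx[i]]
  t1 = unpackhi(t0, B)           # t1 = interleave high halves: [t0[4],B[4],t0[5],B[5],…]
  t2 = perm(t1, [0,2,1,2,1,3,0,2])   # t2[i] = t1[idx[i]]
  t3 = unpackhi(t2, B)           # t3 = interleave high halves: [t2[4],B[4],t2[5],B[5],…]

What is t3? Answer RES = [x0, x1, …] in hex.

RES = [ 0x4d  0x4d  0xe0  0xe0  0x1f  0x98  0x1f  0xa5 ]

→ t0 |27|75|75|22|1f|1f|d0|75|
→ t1 |1f|4d|1f|e0|d0|98|75|a5|
→ t2 |1f|1f|4d|1f|4d|e0|1f|1f|
→ t3 |4d|4d|e0|e0|1f|98|1f|a5|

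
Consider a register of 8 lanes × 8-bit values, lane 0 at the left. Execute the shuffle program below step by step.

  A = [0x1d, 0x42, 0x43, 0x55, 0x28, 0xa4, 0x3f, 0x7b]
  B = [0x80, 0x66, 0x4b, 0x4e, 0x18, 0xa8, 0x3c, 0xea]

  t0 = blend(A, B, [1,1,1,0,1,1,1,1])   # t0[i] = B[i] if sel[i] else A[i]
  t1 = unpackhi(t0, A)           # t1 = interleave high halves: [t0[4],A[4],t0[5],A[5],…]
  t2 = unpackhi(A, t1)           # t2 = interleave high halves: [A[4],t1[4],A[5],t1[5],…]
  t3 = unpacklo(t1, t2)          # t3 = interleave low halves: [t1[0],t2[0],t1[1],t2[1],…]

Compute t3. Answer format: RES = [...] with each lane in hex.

  t0: 80 66 4b 55 18 a8 3c ea
  t1: 18 28 a8 a4 3c 3f ea 7b
  t2: 28 3c a4 3f 3f ea 7b 7b
  t3: 18 28 28 3c a8 a4 a4 3f

RES = [0x18, 0x28, 0x28, 0x3c, 0xa8, 0xa4, 0xa4, 0x3f]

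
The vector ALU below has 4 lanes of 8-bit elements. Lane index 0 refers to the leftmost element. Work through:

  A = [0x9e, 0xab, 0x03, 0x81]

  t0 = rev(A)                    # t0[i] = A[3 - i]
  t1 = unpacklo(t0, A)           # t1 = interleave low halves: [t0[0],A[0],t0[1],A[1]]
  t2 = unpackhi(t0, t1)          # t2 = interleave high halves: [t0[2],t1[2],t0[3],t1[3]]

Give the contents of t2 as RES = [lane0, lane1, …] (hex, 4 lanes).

  t0: 81 03 ab 9e
  t1: 81 9e 03 ab
  t2: ab 03 9e ab

RES = [0xab, 0x03, 0x9e, 0xab]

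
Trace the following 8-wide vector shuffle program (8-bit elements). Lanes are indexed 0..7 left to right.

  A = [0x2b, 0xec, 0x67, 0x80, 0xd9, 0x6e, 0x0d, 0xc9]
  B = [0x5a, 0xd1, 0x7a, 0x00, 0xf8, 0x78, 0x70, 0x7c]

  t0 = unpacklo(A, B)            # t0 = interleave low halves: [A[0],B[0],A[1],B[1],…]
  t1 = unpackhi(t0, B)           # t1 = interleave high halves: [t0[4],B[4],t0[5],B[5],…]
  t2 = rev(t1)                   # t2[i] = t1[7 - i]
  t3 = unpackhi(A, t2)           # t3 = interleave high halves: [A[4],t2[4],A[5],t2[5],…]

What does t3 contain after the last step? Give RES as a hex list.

RES = [ 0xd9  0x78  0x6e  0x7a  0x0d  0xf8  0xc9  0x67 ]

  t0: 2b 5a ec d1 67 7a 80 00
  t1: 67 f8 7a 78 80 70 00 7c
  t2: 7c 00 70 80 78 7a f8 67
  t3: d9 78 6e 7a 0d f8 c9 67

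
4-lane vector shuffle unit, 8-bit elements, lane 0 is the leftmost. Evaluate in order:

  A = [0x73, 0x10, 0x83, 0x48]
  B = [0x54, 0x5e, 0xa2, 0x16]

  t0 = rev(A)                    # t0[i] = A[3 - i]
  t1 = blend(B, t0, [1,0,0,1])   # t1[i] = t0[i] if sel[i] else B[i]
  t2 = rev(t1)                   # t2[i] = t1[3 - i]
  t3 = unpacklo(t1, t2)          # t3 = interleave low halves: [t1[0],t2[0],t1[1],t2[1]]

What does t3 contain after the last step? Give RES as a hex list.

RES = [ 0x48  0x73  0x5e  0xa2 ]

t0 = [0x48, 0x83, 0x10, 0x73]
t1 = [0x48, 0x5e, 0xa2, 0x73]
t2 = [0x73, 0xa2, 0x5e, 0x48]
t3 = [0x48, 0x73, 0x5e, 0xa2]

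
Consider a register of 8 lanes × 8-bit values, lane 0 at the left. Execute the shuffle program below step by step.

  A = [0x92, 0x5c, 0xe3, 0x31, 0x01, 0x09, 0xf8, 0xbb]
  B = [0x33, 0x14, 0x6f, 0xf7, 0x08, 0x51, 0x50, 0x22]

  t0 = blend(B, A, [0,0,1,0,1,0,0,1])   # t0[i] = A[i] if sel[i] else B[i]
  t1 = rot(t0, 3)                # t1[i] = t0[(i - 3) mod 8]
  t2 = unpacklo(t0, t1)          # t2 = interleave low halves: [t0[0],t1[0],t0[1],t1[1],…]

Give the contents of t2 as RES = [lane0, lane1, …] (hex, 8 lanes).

RES = [ 0x33  0x51  0x14  0x50  0xe3  0xbb  0xf7  0x33 ]

  t0: 33 14 e3 f7 01 51 50 bb
  t1: 51 50 bb 33 14 e3 f7 01
  t2: 33 51 14 50 e3 bb f7 33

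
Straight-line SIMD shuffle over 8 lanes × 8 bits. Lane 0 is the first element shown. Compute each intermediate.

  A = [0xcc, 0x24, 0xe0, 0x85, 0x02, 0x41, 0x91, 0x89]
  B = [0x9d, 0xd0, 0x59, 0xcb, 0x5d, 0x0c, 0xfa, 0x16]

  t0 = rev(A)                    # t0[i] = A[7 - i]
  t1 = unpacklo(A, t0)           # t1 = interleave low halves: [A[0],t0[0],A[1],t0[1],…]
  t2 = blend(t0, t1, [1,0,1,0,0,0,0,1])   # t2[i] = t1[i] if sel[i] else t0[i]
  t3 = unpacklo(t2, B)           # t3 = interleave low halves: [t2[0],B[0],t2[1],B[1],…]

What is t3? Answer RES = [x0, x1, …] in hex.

  t0: 89 91 41 02 85 e0 24 cc
  t1: cc 89 24 91 e0 41 85 02
  t2: cc 91 24 02 85 e0 24 02
  t3: cc 9d 91 d0 24 59 02 cb

RES = [0xcc, 0x9d, 0x91, 0xd0, 0x24, 0x59, 0x02, 0xcb]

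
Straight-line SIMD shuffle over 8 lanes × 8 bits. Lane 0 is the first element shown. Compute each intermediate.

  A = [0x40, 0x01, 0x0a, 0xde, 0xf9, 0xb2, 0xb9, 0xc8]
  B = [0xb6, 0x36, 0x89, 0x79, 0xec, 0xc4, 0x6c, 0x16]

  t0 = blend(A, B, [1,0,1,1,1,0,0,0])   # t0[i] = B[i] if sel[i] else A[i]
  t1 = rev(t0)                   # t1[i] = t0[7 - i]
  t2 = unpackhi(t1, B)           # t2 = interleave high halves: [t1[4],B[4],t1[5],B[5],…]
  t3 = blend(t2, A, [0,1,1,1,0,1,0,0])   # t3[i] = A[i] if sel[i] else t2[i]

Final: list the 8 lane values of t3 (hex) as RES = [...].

→ t0 |b6|01|89|79|ec|b2|b9|c8|
→ t1 |c8|b9|b2|ec|79|89|01|b6|
→ t2 |79|ec|89|c4|01|6c|b6|16|
→ t3 |79|01|0a|de|01|b2|b6|16|

RES = [ 0x79  0x01  0x0a  0xde  0x01  0xb2  0xb6  0x16 ]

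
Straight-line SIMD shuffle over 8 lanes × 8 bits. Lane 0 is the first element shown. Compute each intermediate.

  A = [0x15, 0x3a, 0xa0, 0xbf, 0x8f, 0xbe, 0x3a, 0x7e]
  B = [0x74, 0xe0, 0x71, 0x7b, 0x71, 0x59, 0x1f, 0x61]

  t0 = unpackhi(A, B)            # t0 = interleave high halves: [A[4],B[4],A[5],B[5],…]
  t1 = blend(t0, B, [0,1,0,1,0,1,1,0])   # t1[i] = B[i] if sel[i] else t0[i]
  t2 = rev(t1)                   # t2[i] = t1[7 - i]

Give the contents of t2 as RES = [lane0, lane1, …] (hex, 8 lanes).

RES = [ 0x61  0x1f  0x59  0x3a  0x7b  0xbe  0xe0  0x8f ]

  t0: 8f 71 be 59 3a 1f 7e 61
  t1: 8f e0 be 7b 3a 59 1f 61
  t2: 61 1f 59 3a 7b be e0 8f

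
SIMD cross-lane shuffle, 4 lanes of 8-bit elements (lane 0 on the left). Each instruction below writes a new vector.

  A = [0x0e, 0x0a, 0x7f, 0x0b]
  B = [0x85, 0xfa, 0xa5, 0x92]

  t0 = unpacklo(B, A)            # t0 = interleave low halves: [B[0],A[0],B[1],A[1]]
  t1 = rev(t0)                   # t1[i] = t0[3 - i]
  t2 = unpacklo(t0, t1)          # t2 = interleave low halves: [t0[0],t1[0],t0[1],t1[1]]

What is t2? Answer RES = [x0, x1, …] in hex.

RES = [ 0x85  0x0a  0x0e  0xfa ]

→ t0 |85|0e|fa|0a|
→ t1 |0a|fa|0e|85|
→ t2 |85|0a|0e|fa|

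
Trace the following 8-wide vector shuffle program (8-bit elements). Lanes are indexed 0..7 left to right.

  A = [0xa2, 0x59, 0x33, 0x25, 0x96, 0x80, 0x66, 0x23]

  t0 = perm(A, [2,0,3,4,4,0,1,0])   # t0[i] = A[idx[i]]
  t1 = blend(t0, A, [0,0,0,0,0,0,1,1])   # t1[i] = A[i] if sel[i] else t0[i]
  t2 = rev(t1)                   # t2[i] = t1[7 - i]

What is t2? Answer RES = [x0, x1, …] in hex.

RES = [ 0x23  0x66  0xa2  0x96  0x96  0x25  0xa2  0x33 ]

  t0: 33 a2 25 96 96 a2 59 a2
  t1: 33 a2 25 96 96 a2 66 23
  t2: 23 66 a2 96 96 25 a2 33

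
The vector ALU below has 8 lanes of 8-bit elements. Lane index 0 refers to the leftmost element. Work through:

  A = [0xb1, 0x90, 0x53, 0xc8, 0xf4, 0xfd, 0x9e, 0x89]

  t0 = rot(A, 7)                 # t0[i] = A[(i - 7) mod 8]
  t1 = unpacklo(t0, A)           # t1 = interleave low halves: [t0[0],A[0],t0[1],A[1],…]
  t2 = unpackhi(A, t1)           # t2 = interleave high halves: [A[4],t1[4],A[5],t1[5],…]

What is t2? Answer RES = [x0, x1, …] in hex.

RES = [ 0xf4  0xc8  0xfd  0x53  0x9e  0xf4  0x89  0xc8 ]

  t0: 90 53 c8 f4 fd 9e 89 b1
  t1: 90 b1 53 90 c8 53 f4 c8
  t2: f4 c8 fd 53 9e f4 89 c8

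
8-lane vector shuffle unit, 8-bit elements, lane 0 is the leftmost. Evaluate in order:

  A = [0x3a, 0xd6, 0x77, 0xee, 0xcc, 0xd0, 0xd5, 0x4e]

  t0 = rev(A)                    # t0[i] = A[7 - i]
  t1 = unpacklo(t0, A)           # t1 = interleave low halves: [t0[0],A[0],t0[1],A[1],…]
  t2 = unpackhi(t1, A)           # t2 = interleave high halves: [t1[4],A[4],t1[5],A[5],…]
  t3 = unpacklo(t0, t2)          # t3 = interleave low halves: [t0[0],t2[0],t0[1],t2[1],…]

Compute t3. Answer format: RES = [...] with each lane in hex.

→ t0 |4e|d5|d0|cc|ee|77|d6|3a|
→ t1 |4e|3a|d5|d6|d0|77|cc|ee|
→ t2 |d0|cc|77|d0|cc|d5|ee|4e|
→ t3 |4e|d0|d5|cc|d0|77|cc|d0|

RES = [0x4e, 0xd0, 0xd5, 0xcc, 0xd0, 0x77, 0xcc, 0xd0]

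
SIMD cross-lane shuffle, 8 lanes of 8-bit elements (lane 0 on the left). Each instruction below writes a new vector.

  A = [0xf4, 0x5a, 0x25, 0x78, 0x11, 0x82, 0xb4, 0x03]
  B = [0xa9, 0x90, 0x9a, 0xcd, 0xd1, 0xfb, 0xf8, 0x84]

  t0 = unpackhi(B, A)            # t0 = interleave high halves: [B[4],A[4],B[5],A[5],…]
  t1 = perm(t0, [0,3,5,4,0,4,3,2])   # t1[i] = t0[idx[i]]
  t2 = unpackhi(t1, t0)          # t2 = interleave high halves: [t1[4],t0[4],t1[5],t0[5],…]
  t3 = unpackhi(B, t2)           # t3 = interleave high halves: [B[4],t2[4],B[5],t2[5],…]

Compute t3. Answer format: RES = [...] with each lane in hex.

t0 = [0xd1, 0x11, 0xfb, 0x82, 0xf8, 0xb4, 0x84, 0x03]
t1 = [0xd1, 0x82, 0xb4, 0xf8, 0xd1, 0xf8, 0x82, 0xfb]
t2 = [0xd1, 0xf8, 0xf8, 0xb4, 0x82, 0x84, 0xfb, 0x03]
t3 = [0xd1, 0x82, 0xfb, 0x84, 0xf8, 0xfb, 0x84, 0x03]

RES = [ 0xd1  0x82  0xfb  0x84  0xf8  0xfb  0x84  0x03 ]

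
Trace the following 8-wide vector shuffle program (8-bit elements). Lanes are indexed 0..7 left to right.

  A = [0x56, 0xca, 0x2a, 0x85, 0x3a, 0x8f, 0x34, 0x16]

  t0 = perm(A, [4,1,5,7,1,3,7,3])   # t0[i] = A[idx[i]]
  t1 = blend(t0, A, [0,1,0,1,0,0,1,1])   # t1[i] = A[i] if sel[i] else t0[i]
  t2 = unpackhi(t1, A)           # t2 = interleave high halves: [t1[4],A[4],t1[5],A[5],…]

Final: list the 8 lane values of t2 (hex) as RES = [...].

→ t0 |3a|ca|8f|16|ca|85|16|85|
→ t1 |3a|ca|8f|85|ca|85|34|16|
→ t2 |ca|3a|85|8f|34|34|16|16|

RES = [ 0xca  0x3a  0x85  0x8f  0x34  0x34  0x16  0x16 ]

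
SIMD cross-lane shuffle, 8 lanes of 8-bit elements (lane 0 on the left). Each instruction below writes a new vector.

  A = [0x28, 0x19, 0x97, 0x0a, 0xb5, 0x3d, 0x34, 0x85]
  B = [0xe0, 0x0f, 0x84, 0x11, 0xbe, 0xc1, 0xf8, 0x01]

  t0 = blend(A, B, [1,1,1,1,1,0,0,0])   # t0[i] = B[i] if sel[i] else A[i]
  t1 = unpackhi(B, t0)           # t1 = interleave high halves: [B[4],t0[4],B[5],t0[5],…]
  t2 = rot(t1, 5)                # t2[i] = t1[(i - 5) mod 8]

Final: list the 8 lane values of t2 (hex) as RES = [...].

→ t0 |e0|0f|84|11|be|3d|34|85|
→ t1 |be|be|c1|3d|f8|34|01|85|
→ t2 |3d|f8|34|01|85|be|be|c1|

RES = [ 0x3d  0xf8  0x34  0x01  0x85  0xbe  0xbe  0xc1 ]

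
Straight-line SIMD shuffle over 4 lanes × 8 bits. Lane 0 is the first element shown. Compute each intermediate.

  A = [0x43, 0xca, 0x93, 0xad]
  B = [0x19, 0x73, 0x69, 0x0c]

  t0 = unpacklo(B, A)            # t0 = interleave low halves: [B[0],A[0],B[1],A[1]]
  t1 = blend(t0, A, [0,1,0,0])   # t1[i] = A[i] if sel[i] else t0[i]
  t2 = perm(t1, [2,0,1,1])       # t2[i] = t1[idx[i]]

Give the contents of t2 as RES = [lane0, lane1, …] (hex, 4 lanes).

  t0: 19 43 73 ca
  t1: 19 ca 73 ca
  t2: 73 19 ca ca

RES = [ 0x73  0x19  0xca  0xca ]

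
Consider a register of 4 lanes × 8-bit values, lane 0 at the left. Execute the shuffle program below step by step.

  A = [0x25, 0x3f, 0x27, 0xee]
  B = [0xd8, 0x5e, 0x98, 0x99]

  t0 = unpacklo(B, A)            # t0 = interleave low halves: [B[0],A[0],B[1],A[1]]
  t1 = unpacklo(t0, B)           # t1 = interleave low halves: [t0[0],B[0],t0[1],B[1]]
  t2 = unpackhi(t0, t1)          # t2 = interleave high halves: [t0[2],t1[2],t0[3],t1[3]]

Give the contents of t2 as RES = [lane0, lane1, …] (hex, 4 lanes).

RES = [ 0x5e  0x25  0x3f  0x5e ]

  t0: d8 25 5e 3f
  t1: d8 d8 25 5e
  t2: 5e 25 3f 5e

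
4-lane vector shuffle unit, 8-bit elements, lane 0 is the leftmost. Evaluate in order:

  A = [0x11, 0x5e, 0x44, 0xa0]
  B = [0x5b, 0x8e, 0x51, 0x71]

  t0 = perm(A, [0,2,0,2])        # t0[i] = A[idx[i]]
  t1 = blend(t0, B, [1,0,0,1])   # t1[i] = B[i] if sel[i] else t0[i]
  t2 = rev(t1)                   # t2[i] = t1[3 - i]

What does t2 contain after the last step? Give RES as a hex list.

  t0: 11 44 11 44
  t1: 5b 44 11 71
  t2: 71 11 44 5b

RES = [ 0x71  0x11  0x44  0x5b ]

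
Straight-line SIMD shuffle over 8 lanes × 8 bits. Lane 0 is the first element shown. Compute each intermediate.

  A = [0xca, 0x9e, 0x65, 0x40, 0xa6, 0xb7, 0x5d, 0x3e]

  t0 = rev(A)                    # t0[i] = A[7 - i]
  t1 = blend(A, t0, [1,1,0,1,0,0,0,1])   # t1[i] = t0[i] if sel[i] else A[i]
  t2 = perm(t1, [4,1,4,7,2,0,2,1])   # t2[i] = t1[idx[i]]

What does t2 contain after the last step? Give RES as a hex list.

t0 = [0x3e, 0x5d, 0xb7, 0xa6, 0x40, 0x65, 0x9e, 0xca]
t1 = [0x3e, 0x5d, 0x65, 0xa6, 0xa6, 0xb7, 0x5d, 0xca]
t2 = [0xa6, 0x5d, 0xa6, 0xca, 0x65, 0x3e, 0x65, 0x5d]

RES = [ 0xa6  0x5d  0xa6  0xca  0x65  0x3e  0x65  0x5d ]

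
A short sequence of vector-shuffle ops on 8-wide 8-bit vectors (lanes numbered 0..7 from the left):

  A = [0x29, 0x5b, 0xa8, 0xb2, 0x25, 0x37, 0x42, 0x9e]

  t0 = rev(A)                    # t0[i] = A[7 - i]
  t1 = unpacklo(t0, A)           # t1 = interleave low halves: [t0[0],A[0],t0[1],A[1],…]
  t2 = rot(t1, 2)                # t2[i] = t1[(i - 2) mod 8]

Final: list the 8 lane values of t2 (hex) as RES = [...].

  t0: 9e 42 37 25 b2 a8 5b 29
  t1: 9e 29 42 5b 37 a8 25 b2
  t2: 25 b2 9e 29 42 5b 37 a8

RES = [ 0x25  0xb2  0x9e  0x29  0x42  0x5b  0x37  0xa8 ]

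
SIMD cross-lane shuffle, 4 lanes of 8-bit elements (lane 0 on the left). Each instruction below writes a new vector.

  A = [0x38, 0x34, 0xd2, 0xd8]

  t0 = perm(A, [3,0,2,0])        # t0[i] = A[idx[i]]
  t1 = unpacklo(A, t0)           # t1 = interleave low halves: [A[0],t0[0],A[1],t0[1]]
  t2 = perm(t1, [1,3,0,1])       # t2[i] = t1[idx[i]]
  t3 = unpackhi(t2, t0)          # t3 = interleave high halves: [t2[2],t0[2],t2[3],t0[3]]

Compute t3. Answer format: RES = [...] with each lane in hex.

RES = [ 0x38  0xd2  0xd8  0x38 ]

t0 = [0xd8, 0x38, 0xd2, 0x38]
t1 = [0x38, 0xd8, 0x34, 0x38]
t2 = [0xd8, 0x38, 0x38, 0xd8]
t3 = [0x38, 0xd2, 0xd8, 0x38]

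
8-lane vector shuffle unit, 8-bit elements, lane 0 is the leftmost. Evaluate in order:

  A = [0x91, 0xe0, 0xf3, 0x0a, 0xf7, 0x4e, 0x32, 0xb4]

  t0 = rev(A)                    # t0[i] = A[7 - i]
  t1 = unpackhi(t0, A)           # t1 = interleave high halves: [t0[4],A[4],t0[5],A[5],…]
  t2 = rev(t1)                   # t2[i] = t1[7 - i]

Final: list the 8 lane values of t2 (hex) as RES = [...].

RES = [ 0xb4  0x91  0x32  0xe0  0x4e  0xf3  0xf7  0x0a ]

→ t0 |b4|32|4e|f7|0a|f3|e0|91|
→ t1 |0a|f7|f3|4e|e0|32|91|b4|
→ t2 |b4|91|32|e0|4e|f3|f7|0a|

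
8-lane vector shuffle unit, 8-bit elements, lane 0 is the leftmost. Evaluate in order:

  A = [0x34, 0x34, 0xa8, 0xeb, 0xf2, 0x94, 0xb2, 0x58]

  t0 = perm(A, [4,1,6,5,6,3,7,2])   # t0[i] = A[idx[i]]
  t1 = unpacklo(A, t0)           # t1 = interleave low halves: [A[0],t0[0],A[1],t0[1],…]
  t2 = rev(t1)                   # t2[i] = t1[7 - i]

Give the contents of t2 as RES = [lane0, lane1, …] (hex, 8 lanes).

→ t0 |f2|34|b2|94|b2|eb|58|a8|
→ t1 |34|f2|34|34|a8|b2|eb|94|
→ t2 |94|eb|b2|a8|34|34|f2|34|

RES = [ 0x94  0xeb  0xb2  0xa8  0x34  0x34  0xf2  0x34 ]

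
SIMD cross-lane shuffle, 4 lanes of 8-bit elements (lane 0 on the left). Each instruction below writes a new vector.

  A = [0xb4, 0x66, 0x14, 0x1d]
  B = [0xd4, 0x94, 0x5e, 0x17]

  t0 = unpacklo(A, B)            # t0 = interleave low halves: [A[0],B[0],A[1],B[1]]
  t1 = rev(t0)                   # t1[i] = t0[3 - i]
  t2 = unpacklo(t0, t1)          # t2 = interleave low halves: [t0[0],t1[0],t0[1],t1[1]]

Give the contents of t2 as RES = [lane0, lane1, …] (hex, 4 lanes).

RES = [0xb4, 0x94, 0xd4, 0x66]

  t0: b4 d4 66 94
  t1: 94 66 d4 b4
  t2: b4 94 d4 66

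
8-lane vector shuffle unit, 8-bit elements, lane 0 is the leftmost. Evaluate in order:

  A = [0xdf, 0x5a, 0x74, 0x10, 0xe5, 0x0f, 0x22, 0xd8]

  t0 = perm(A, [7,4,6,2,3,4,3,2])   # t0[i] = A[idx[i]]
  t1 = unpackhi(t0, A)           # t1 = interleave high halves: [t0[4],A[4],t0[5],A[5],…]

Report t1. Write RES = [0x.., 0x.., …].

  t0: d8 e5 22 74 10 e5 10 74
  t1: 10 e5 e5 0f 10 22 74 d8

RES = [ 0x10  0xe5  0xe5  0x0f  0x10  0x22  0x74  0xd8 ]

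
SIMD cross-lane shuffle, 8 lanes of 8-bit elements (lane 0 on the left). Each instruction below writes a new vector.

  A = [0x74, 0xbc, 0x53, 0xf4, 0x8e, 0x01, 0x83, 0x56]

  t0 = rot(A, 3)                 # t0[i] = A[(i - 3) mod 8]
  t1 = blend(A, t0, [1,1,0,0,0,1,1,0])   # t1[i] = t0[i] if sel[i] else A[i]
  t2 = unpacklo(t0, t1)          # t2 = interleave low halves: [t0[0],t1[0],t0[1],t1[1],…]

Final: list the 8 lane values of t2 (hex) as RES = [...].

t0 = [0x01, 0x83, 0x56, 0x74, 0xbc, 0x53, 0xf4, 0x8e]
t1 = [0x01, 0x83, 0x53, 0xf4, 0x8e, 0x53, 0xf4, 0x56]
t2 = [0x01, 0x01, 0x83, 0x83, 0x56, 0x53, 0x74, 0xf4]

RES = [0x01, 0x01, 0x83, 0x83, 0x56, 0x53, 0x74, 0xf4]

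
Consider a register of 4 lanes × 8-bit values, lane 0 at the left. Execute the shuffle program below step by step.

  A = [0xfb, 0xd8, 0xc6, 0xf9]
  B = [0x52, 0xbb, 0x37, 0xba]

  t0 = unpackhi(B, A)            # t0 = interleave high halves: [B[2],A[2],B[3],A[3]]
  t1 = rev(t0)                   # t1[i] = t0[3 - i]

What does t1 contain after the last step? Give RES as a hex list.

t0 = [0x37, 0xc6, 0xba, 0xf9]
t1 = [0xf9, 0xba, 0xc6, 0x37]

RES = [ 0xf9  0xba  0xc6  0x37 ]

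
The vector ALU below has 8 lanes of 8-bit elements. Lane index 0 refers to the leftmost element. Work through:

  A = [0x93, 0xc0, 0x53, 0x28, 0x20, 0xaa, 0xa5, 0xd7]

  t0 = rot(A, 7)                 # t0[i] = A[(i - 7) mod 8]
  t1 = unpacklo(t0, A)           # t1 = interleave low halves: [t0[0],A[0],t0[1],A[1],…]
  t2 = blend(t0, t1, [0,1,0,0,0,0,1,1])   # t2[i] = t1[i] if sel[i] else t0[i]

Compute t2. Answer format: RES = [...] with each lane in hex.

RES = [0xc0, 0x93, 0x28, 0x20, 0xaa, 0xa5, 0x20, 0x28]

  t0: c0 53 28 20 aa a5 d7 93
  t1: c0 93 53 c0 28 53 20 28
  t2: c0 93 28 20 aa a5 20 28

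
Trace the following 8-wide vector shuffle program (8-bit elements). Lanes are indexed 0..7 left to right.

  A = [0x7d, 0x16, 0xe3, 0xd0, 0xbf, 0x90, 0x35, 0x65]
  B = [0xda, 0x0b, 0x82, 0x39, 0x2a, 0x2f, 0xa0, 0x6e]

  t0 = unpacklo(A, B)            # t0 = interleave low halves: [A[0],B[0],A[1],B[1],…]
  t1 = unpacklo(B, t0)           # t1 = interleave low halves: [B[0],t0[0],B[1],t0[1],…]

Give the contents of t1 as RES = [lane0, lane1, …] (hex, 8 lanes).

→ t0 |7d|da|16|0b|e3|82|d0|39|
→ t1 |da|7d|0b|da|82|16|39|0b|

RES = [ 0xda  0x7d  0x0b  0xda  0x82  0x16  0x39  0x0b ]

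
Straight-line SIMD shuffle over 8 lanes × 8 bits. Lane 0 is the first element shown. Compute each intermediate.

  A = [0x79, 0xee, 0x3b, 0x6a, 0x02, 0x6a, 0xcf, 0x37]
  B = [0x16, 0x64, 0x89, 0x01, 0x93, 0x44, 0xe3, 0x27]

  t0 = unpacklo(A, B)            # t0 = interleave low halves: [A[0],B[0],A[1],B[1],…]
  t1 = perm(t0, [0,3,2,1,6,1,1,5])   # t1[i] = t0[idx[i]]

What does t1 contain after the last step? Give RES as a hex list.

→ t0 |79|16|ee|64|3b|89|6a|01|
→ t1 |79|64|ee|16|6a|16|16|89|

RES = [0x79, 0x64, 0xee, 0x16, 0x6a, 0x16, 0x16, 0x89]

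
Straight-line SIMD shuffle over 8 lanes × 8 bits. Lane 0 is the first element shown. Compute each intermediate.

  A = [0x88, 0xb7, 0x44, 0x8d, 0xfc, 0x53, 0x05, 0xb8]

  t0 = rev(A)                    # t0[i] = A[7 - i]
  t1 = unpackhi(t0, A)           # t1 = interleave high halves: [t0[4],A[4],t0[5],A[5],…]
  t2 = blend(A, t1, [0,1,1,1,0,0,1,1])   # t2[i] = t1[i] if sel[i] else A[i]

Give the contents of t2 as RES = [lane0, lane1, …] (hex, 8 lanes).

→ t0 |b8|05|53|fc|8d|44|b7|88|
→ t1 |8d|fc|44|53|b7|05|88|b8|
→ t2 |88|fc|44|53|fc|53|88|b8|

RES = [ 0x88  0xfc  0x44  0x53  0xfc  0x53  0x88  0xb8 ]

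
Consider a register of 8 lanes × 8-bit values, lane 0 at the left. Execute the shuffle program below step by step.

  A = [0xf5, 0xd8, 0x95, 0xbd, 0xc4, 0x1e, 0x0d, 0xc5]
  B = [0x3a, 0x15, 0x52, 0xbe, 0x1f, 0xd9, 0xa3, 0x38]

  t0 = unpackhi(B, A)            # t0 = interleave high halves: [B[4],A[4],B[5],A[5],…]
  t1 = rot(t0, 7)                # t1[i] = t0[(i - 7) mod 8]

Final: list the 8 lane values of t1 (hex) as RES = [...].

RES = [0xc4, 0xd9, 0x1e, 0xa3, 0x0d, 0x38, 0xc5, 0x1f]

t0 = [0x1f, 0xc4, 0xd9, 0x1e, 0xa3, 0x0d, 0x38, 0xc5]
t1 = [0xc4, 0xd9, 0x1e, 0xa3, 0x0d, 0x38, 0xc5, 0x1f]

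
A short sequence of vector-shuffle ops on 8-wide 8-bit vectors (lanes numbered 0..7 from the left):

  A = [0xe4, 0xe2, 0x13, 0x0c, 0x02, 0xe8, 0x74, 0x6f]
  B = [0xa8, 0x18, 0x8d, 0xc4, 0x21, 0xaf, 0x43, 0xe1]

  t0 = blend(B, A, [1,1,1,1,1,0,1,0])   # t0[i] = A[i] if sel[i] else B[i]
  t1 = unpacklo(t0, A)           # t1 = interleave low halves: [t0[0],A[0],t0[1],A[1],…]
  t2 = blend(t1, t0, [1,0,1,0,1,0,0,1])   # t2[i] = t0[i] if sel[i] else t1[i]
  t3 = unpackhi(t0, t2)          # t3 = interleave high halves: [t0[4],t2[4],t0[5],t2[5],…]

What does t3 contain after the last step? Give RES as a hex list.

RES = [0x02, 0x02, 0xaf, 0x13, 0x74, 0x0c, 0xe1, 0xe1]

→ t0 |e4|e2|13|0c|02|af|74|e1|
→ t1 |e4|e4|e2|e2|13|13|0c|0c|
→ t2 |e4|e4|13|e2|02|13|0c|e1|
→ t3 |02|02|af|13|74|0c|e1|e1|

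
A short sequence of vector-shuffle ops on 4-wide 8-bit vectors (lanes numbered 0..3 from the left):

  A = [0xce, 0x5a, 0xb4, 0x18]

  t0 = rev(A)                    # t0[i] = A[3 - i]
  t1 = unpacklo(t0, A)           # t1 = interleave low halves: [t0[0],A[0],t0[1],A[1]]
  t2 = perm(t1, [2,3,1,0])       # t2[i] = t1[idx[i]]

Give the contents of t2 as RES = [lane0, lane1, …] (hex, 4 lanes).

  t0: 18 b4 5a ce
  t1: 18 ce b4 5a
  t2: b4 5a ce 18

RES = [ 0xb4  0x5a  0xce  0x18 ]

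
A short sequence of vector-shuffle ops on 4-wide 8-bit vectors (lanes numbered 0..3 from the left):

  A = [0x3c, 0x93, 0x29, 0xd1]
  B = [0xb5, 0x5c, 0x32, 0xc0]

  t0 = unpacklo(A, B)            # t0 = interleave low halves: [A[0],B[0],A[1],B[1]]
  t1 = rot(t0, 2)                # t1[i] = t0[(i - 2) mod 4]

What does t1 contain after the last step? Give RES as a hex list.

RES = [ 0x93  0x5c  0x3c  0xb5 ]

  t0: 3c b5 93 5c
  t1: 93 5c 3c b5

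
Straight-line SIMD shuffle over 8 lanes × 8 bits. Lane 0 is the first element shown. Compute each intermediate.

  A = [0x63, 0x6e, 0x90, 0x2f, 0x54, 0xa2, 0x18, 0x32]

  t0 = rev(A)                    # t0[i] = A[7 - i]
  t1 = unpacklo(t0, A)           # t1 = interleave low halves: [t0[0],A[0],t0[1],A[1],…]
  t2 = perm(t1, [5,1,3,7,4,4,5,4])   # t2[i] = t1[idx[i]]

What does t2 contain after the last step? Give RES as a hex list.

t0 = [0x32, 0x18, 0xa2, 0x54, 0x2f, 0x90, 0x6e, 0x63]
t1 = [0x32, 0x63, 0x18, 0x6e, 0xa2, 0x90, 0x54, 0x2f]
t2 = [0x90, 0x63, 0x6e, 0x2f, 0xa2, 0xa2, 0x90, 0xa2]

RES = [0x90, 0x63, 0x6e, 0x2f, 0xa2, 0xa2, 0x90, 0xa2]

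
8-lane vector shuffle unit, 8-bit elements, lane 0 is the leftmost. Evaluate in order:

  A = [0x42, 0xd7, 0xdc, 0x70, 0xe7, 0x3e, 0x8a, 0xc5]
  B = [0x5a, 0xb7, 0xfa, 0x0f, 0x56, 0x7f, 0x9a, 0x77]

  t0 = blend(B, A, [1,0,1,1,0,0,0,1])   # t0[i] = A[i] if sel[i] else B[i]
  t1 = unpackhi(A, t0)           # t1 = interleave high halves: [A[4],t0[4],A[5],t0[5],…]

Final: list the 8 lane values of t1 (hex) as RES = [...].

→ t0 |42|b7|dc|70|56|7f|9a|c5|
→ t1 |e7|56|3e|7f|8a|9a|c5|c5|

RES = [ 0xe7  0x56  0x3e  0x7f  0x8a  0x9a  0xc5  0xc5 ]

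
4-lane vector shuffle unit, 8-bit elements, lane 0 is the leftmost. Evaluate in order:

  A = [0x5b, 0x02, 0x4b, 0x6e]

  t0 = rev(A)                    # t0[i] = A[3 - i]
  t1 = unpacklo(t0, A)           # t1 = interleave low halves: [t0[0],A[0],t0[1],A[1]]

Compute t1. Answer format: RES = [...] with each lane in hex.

RES = [0x6e, 0x5b, 0x4b, 0x02]

→ t0 |6e|4b|02|5b|
→ t1 |6e|5b|4b|02|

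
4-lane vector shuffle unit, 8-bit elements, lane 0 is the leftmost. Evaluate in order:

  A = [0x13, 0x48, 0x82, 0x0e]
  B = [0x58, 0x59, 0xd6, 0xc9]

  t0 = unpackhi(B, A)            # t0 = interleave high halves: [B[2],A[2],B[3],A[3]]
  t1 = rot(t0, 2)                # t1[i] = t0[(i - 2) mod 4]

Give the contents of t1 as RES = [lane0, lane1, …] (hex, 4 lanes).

→ t0 |d6|82|c9|0e|
→ t1 |c9|0e|d6|82|

RES = [0xc9, 0x0e, 0xd6, 0x82]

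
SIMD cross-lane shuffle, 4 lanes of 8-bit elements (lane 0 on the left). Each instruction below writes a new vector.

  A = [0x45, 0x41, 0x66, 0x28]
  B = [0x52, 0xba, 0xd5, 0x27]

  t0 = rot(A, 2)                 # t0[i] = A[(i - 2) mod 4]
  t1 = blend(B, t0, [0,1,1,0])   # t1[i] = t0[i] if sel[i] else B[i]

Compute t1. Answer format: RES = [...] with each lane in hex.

→ t0 |66|28|45|41|
→ t1 |52|28|45|27|

RES = [0x52, 0x28, 0x45, 0x27]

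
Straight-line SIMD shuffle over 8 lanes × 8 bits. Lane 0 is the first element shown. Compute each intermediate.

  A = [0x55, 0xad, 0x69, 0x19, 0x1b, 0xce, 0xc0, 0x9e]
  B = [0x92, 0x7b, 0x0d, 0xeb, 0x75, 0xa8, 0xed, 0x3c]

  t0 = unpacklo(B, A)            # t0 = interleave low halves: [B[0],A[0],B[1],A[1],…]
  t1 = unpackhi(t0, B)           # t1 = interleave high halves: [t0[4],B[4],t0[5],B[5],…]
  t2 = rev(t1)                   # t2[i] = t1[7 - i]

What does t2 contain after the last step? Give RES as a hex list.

t0 = [0x92, 0x55, 0x7b, 0xad, 0x0d, 0x69, 0xeb, 0x19]
t1 = [0x0d, 0x75, 0x69, 0xa8, 0xeb, 0xed, 0x19, 0x3c]
t2 = [0x3c, 0x19, 0xed, 0xeb, 0xa8, 0x69, 0x75, 0x0d]

RES = [ 0x3c  0x19  0xed  0xeb  0xa8  0x69  0x75  0x0d ]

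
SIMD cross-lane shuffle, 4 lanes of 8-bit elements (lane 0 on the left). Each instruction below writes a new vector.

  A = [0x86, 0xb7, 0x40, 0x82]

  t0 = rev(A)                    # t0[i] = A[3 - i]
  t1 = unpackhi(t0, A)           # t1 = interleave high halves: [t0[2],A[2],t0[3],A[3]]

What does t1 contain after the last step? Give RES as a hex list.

RES = [0xb7, 0x40, 0x86, 0x82]

  t0: 82 40 b7 86
  t1: b7 40 86 82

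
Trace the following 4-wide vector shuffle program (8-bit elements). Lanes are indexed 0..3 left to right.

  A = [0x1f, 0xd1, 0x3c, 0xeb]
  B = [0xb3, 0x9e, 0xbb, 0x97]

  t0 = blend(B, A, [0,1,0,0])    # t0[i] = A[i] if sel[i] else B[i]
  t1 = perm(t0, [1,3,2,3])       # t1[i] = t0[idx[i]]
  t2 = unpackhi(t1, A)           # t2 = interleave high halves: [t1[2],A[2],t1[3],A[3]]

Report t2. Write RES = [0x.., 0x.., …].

RES = [0xbb, 0x3c, 0x97, 0xeb]

→ t0 |b3|d1|bb|97|
→ t1 |d1|97|bb|97|
→ t2 |bb|3c|97|eb|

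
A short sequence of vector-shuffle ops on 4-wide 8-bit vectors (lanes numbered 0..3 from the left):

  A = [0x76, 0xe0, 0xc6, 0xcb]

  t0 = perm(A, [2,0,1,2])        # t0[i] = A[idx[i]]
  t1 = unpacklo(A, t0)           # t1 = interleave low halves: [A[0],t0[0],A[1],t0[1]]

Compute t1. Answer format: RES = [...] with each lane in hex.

→ t0 |c6|76|e0|c6|
→ t1 |76|c6|e0|76|

RES = [0x76, 0xc6, 0xe0, 0x76]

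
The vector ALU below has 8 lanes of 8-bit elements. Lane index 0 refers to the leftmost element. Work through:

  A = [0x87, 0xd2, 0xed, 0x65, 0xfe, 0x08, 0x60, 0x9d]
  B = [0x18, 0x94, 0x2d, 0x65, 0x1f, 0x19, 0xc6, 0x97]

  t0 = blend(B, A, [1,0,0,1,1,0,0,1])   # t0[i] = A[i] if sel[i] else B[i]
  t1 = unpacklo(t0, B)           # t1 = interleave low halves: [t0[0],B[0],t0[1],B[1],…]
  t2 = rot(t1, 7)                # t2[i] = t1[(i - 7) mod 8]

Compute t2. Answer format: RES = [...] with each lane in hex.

→ t0 |87|94|2d|65|fe|19|c6|9d|
→ t1 |87|18|94|94|2d|2d|65|65|
→ t2 |18|94|94|2d|2d|65|65|87|

RES = [0x18, 0x94, 0x94, 0x2d, 0x2d, 0x65, 0x65, 0x87]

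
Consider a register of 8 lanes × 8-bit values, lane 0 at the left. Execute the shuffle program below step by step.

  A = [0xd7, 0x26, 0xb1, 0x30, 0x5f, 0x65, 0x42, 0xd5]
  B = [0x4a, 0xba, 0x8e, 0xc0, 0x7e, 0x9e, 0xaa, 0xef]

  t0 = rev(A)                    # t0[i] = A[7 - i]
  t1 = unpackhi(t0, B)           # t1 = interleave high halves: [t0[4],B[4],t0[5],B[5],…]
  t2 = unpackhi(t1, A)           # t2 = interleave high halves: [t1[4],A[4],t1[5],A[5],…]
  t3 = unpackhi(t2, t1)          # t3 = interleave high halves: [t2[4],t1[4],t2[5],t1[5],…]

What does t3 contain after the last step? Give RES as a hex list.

RES = [ 0xd7  0x26  0x42  0xaa  0xef  0xd7  0xd5  0xef ]

  t0: d5 42 65 5f 30 b1 26 d7
  t1: 30 7e b1 9e 26 aa d7 ef
  t2: 26 5f aa 65 d7 42 ef d5
  t3: d7 26 42 aa ef d7 d5 ef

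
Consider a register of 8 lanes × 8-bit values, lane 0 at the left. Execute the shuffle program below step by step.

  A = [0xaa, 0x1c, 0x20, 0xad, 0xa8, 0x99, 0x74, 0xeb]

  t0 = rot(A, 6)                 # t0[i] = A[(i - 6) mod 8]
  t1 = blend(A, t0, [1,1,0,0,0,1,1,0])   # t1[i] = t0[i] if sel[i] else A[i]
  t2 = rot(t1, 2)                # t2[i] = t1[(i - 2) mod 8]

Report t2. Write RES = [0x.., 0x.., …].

RES = [ 0xaa  0xeb  0x20  0xad  0x20  0xad  0xa8  0xeb ]

→ t0 |20|ad|a8|99|74|eb|aa|1c|
→ t1 |20|ad|20|ad|a8|eb|aa|eb|
→ t2 |aa|eb|20|ad|20|ad|a8|eb|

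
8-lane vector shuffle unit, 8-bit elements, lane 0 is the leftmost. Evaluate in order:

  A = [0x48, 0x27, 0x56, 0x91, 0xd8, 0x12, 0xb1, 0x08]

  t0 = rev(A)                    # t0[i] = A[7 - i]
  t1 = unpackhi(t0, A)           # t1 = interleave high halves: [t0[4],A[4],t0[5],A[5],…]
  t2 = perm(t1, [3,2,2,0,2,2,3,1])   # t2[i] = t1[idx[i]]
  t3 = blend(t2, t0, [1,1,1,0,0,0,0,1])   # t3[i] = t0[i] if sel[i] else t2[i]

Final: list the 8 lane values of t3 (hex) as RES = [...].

RES = [ 0x08  0xb1  0x12  0x91  0x56  0x56  0x12  0x48 ]

→ t0 |08|b1|12|d8|91|56|27|48|
→ t1 |91|d8|56|12|27|b1|48|08|
→ t2 |12|56|56|91|56|56|12|d8|
→ t3 |08|b1|12|91|56|56|12|48|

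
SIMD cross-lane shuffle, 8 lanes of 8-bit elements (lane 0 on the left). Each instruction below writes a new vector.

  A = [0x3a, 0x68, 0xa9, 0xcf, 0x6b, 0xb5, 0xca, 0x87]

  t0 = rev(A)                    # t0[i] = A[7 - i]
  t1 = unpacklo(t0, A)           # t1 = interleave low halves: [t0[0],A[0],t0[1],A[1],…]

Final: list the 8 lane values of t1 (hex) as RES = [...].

t0 = [0x87, 0xca, 0xb5, 0x6b, 0xcf, 0xa9, 0x68, 0x3a]
t1 = [0x87, 0x3a, 0xca, 0x68, 0xb5, 0xa9, 0x6b, 0xcf]

RES = [ 0x87  0x3a  0xca  0x68  0xb5  0xa9  0x6b  0xcf ]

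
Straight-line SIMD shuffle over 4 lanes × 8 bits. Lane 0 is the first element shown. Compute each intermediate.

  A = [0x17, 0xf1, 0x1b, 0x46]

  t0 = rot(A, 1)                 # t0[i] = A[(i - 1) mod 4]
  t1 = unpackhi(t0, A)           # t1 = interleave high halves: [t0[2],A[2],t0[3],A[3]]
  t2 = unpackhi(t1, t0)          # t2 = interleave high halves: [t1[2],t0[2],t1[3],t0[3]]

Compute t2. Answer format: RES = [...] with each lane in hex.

RES = [ 0x1b  0xf1  0x46  0x1b ]

→ t0 |46|17|f1|1b|
→ t1 |f1|1b|1b|46|
→ t2 |1b|f1|46|1b|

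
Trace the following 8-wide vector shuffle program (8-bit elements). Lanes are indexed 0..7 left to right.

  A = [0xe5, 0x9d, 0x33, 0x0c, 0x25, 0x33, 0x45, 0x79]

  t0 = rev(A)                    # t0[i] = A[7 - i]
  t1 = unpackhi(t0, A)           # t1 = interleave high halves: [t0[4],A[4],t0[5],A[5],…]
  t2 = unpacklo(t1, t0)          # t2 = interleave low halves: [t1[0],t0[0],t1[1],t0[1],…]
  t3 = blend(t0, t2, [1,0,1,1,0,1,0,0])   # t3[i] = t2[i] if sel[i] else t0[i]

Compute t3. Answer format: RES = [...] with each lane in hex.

t0 = [0x79, 0x45, 0x33, 0x25, 0x0c, 0x33, 0x9d, 0xe5]
t1 = [0x0c, 0x25, 0x33, 0x33, 0x9d, 0x45, 0xe5, 0x79]
t2 = [0x0c, 0x79, 0x25, 0x45, 0x33, 0x33, 0x33, 0x25]
t3 = [0x0c, 0x45, 0x25, 0x45, 0x0c, 0x33, 0x9d, 0xe5]

RES = [ 0x0c  0x45  0x25  0x45  0x0c  0x33  0x9d  0xe5 ]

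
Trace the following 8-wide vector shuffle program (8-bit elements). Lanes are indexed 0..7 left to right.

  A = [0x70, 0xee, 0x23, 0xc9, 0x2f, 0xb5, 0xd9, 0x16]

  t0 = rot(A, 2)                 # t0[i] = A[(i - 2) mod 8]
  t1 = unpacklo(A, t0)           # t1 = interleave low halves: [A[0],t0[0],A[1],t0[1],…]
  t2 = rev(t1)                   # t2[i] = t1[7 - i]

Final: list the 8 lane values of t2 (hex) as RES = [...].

  t0: d9 16 70 ee 23 c9 2f b5
  t1: 70 d9 ee 16 23 70 c9 ee
  t2: ee c9 70 23 16 ee d9 70

RES = [0xee, 0xc9, 0x70, 0x23, 0x16, 0xee, 0xd9, 0x70]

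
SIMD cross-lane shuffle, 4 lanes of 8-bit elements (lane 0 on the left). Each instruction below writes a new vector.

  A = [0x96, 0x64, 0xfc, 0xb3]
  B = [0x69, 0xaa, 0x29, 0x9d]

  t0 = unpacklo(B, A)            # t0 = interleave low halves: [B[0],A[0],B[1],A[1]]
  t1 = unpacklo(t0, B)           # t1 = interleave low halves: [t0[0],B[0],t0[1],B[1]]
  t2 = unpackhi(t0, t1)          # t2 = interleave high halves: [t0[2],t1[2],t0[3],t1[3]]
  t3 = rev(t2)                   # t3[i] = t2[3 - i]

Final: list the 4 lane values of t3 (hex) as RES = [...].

RES = [0xaa, 0x64, 0x96, 0xaa]

  t0: 69 96 aa 64
  t1: 69 69 96 aa
  t2: aa 96 64 aa
  t3: aa 64 96 aa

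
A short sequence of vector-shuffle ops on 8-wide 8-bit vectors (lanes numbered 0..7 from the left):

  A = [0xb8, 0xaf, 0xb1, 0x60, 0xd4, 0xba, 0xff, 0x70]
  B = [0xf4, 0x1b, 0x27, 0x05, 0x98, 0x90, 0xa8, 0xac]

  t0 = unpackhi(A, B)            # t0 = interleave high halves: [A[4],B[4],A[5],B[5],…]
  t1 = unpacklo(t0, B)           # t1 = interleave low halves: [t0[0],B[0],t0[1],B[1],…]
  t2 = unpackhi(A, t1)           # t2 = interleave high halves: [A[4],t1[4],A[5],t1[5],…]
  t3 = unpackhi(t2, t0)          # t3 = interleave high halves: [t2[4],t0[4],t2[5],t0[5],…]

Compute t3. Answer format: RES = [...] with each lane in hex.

RES = [ 0xff  0xff  0x90  0xa8  0x70  0x70  0x05  0xac ]

  t0: d4 98 ba 90 ff a8 70 ac
  t1: d4 f4 98 1b ba 27 90 05
  t2: d4 ba ba 27 ff 90 70 05
  t3: ff ff 90 a8 70 70 05 ac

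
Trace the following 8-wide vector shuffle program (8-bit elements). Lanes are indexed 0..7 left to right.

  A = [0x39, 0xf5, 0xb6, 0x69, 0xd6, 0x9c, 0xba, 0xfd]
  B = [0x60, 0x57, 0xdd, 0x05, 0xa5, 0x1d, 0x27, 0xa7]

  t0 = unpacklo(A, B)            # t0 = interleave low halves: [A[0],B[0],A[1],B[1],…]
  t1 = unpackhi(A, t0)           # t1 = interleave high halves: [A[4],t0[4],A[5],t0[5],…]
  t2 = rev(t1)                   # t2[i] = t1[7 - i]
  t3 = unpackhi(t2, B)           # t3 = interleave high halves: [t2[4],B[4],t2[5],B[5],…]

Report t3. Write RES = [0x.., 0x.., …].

  t0: 39 60 f5 57 b6 dd 69 05
  t1: d6 b6 9c dd ba 69 fd 05
  t2: 05 fd 69 ba dd 9c b6 d6
  t3: dd a5 9c 1d b6 27 d6 a7

RES = [ 0xdd  0xa5  0x9c  0x1d  0xb6  0x27  0xd6  0xa7 ]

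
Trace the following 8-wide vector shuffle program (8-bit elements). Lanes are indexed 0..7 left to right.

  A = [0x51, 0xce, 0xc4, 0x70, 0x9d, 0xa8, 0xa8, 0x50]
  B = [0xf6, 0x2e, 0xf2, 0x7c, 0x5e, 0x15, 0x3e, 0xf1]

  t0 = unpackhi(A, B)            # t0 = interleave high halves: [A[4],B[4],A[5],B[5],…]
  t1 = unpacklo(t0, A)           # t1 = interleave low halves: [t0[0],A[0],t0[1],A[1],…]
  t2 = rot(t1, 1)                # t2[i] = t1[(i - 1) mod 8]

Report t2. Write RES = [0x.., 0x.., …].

t0 = [0x9d, 0x5e, 0xa8, 0x15, 0xa8, 0x3e, 0x50, 0xf1]
t1 = [0x9d, 0x51, 0x5e, 0xce, 0xa8, 0xc4, 0x15, 0x70]
t2 = [0x70, 0x9d, 0x51, 0x5e, 0xce, 0xa8, 0xc4, 0x15]

RES = [ 0x70  0x9d  0x51  0x5e  0xce  0xa8  0xc4  0x15 ]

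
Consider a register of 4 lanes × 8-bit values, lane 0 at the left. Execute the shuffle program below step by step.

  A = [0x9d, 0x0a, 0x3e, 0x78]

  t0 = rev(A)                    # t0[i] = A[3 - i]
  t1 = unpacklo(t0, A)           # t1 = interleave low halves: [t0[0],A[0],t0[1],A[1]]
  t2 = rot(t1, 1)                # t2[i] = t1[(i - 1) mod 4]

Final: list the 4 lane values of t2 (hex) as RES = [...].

→ t0 |78|3e|0a|9d|
→ t1 |78|9d|3e|0a|
→ t2 |0a|78|9d|3e|

RES = [ 0x0a  0x78  0x9d  0x3e ]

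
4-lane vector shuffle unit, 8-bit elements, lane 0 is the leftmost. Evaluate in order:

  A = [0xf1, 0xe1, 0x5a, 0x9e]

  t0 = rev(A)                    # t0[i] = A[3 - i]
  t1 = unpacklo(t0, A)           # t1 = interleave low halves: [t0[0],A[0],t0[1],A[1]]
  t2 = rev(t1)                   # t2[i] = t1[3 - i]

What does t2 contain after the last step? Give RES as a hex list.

→ t0 |9e|5a|e1|f1|
→ t1 |9e|f1|5a|e1|
→ t2 |e1|5a|f1|9e|

RES = [0xe1, 0x5a, 0xf1, 0x9e]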